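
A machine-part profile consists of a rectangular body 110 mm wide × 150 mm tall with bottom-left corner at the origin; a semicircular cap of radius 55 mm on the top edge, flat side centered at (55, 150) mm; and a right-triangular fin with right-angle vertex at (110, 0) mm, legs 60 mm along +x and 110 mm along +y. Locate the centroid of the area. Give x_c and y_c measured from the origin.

x_c = 65.08 mm, y_c = 88.88 mm

rectangular body: A = 110 × 150 = 16500.00, centroid at (55.00, 75.00).
semicircular top: A = ½π·55² = 4751.66, centroid at (55.00, 173.34).
triangular fin: A = ½·60·110 = 3300.00, centroid at (130.00, 36.67).
ΣA = 24551.66 mm², ΣAx_c = 1597841.24 mm³, ΣAy_c = 2182165.50 mm³.
x_c = 1597841.24/24551.66 = 65.08 mm; y_c = 2182165.50/24551.66 = 88.88 mm.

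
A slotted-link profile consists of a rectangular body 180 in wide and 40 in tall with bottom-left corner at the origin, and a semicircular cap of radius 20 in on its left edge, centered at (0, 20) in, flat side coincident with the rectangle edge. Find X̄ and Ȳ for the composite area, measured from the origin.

X̄ = 82.10 in, Ȳ = 20.00 in

rectangular body: A = 180 × 40 = 7200.00, centroid at (90.00, 20.00).
semicircular end: A = ½π·20² = 628.32, centroid at (-8.49, 20.00).
ΣA = 7828.32 in²
ΣAX̄ = (7200.00)(90.00) + (628.32)(-8.49) = 642666.67 in³
ΣAȲ = (7200.00)(20.00) + (628.32)(20.00) = 156566.37 in³
X̄ = 642666.67 / 7828.32 = 82.10 in
Ȳ = 156566.37 / 7828.32 = 20.00 in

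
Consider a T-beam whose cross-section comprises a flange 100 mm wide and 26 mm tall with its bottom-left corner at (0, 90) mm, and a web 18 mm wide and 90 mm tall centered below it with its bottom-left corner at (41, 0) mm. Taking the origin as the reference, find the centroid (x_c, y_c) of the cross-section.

Part | A | x̄ᵢ | ȳᵢ | A·x̄ᵢ | A·ȳᵢ
web | 1620.00 | 50.00 | 45.00 | 81000.00 | 72900.00
flange | 2600.00 | 50.00 | 103.00 | 130000.00 | 267800.00
Σ | 4220.00 |  |  | 211000.00 | 340700.00
x_c = 211000.00 / 4220.00 = 50.00 mm
y_c = 340700.00 / 4220.00 = 80.73 mm

x_c = 50.00 mm, y_c = 80.73 mm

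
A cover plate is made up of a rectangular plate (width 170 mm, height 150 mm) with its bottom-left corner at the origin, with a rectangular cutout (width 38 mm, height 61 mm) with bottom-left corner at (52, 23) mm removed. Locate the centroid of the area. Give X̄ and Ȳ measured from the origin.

X̄ = 86.40 mm, Ȳ = 77.15 mm

Part | A | x̄ᵢ | ȳᵢ | A·x̄ᵢ | A·ȳᵢ
plate | 25500.00 | 85.00 | 75.00 | 2167500.00 | 1912500.00
hole | -2318.00 | 71.00 | 53.50 | -164578.00 | -124013.00
Σ | 23182.00 |  |  | 2002922.00 | 1788487.00
X̄ = 2002922.00 / 23182.00 = 86.40 mm
Ȳ = 1788487.00 / 23182.00 = 77.15 mm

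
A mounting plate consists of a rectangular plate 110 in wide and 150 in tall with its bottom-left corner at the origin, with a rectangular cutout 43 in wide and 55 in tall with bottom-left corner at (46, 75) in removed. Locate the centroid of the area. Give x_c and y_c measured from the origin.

Part | A | x̄ᵢ | ȳᵢ | A·x̄ᵢ | A·ȳᵢ
plate | 16500.00 | 55.00 | 75.00 | 907500.00 | 1237500.00
hole | -2365.00 | 67.50 | 102.50 | -159637.50 | -242412.50
Σ | 14135.00 |  |  | 747862.50 | 995087.50
x_c = 747862.50 / 14135.00 = 52.91 in
y_c = 995087.50 / 14135.00 = 70.40 in

x_c = 52.91 in, y_c = 70.40 in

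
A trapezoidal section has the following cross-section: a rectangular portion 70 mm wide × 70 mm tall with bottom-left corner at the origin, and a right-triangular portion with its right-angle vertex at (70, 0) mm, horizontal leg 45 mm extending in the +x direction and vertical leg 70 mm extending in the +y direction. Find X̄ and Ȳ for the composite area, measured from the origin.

rectangular portion: A = 70 × 70 = 4900.00, centroid at (35.00, 35.00).
triangular portion: A = ½·45·70 = 1575.00, centroid at (85.00, 23.33).
ΣA = 6475.00 mm², ΣAX̄ = 305375.00 mm³, ΣAȲ = 208250.00 mm³.
X̄ = 305375.00/6475.00 = 47.16 mm; Ȳ = 208250.00/6475.00 = 32.16 mm.

X̄ = 47.16 mm, Ȳ = 32.16 mm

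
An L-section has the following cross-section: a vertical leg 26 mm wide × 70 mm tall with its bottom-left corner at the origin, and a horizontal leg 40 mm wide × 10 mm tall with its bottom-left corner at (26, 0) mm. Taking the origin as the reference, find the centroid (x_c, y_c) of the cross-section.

x_c = 18.95 mm, y_c = 29.59 mm

vertical leg: A = 26 × 70 = 1820.00, centroid at (13.00, 35.00).
horizontal leg: A = 40 × 10 = 400.00, centroid at (46.00, 5.00).
ΣA = 2220.00 mm²
ΣAx_c = (1820.00)(13.00) + (400.00)(46.00) = 42060.00 mm³
ΣAy_c = (1820.00)(35.00) + (400.00)(5.00) = 65700.00 mm³
x_c = 42060.00 / 2220.00 = 18.95 mm
y_c = 65700.00 / 2220.00 = 29.59 mm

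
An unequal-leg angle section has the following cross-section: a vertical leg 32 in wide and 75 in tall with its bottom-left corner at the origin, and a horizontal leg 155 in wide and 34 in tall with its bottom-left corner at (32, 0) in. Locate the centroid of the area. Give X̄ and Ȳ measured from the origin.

Part | A | x̄ᵢ | ȳᵢ | A·x̄ᵢ | A·ȳᵢ
vertical leg | 2400.00 | 16.00 | 37.50 | 38400.00 | 90000.00
horizontal leg | 5270.00 | 109.50 | 17.00 | 577065.00 | 89590.00
Σ | 7670.00 |  |  | 615465.00 | 179590.00
X̄ = 615465.00 / 7670.00 = 80.24 in
Ȳ = 179590.00 / 7670.00 = 23.41 in

X̄ = 80.24 in, Ȳ = 23.41 in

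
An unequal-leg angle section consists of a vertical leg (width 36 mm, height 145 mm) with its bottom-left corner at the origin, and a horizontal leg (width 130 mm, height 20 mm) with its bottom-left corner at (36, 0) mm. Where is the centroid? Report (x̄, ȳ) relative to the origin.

vertical leg: A = 36 × 145 = 5220.00, centroid at (18.00, 72.50).
horizontal leg: A = 130 × 20 = 2600.00, centroid at (101.00, 10.00).
ΣA = 7820.00 mm², ΣAx̄ = 356560.00 mm³, ΣAȳ = 404450.00 mm³.
x̄ = 356560.00/7820.00 = 45.60 mm; ȳ = 404450.00/7820.00 = 51.72 mm.

x̄ = 45.60 mm, ȳ = 51.72 mm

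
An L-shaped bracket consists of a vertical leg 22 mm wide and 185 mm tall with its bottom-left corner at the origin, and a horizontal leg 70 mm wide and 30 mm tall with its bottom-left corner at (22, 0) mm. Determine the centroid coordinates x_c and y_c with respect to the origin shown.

vertical leg: A = 22 × 185 = 4070.00, centroid at (11.00, 92.50).
horizontal leg: A = 70 × 30 = 2100.00, centroid at (57.00, 15.00).
ΣA = 6170.00 mm²
ΣAx_c = (4070.00)(11.00) + (2100.00)(57.00) = 164470.00 mm³
ΣAy_c = (4070.00)(92.50) + (2100.00)(15.00) = 407975.00 mm³
x_c = 164470.00 / 6170.00 = 26.66 mm
y_c = 407975.00 / 6170.00 = 66.12 mm

x_c = 26.66 mm, y_c = 66.12 mm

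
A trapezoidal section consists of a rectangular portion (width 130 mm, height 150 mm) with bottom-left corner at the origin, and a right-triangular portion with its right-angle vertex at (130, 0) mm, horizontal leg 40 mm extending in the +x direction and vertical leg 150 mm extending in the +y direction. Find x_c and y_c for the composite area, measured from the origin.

x_c = 75.44 mm, y_c = 71.67 mm

Part | A | x̄ᵢ | ȳᵢ | A·x̄ᵢ | A·ȳᵢ
rectangular portion | 19500.00 | 65.00 | 75.00 | 1267500.00 | 1462500.00
triangular portion | 3000.00 | 143.33 | 50.00 | 430000.00 | 150000.00
Σ | 22500.00 |  |  | 1697500.00 | 1612500.00
x_c = 1697500.00 / 22500.00 = 75.44 mm
y_c = 1612500.00 / 22500.00 = 71.67 mm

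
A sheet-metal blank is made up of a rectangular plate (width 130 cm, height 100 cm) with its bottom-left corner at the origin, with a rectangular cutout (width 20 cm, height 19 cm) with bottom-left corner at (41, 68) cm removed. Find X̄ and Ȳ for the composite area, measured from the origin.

X̄ = 65.42 cm, Ȳ = 49.17 cm

Part | A | x̄ᵢ | ȳᵢ | A·x̄ᵢ | A·ȳᵢ
plate | 13000.00 | 65.00 | 50.00 | 845000.00 | 650000.00
hole | -380.00 | 51.00 | 77.50 | -19380.00 | -29450.00
Σ | 12620.00 |  |  | 825620.00 | 620550.00
X̄ = 825620.00 / 12620.00 = 65.42 cm
Ȳ = 620550.00 / 12620.00 = 49.17 cm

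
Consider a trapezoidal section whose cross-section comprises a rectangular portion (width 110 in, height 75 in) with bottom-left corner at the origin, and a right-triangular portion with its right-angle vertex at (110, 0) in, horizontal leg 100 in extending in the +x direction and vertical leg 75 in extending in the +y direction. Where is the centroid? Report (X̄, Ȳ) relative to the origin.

X̄ = 82.60 in, Ȳ = 33.59 in

Part | A | x̄ᵢ | ȳᵢ | A·x̄ᵢ | A·ȳᵢ
rectangular portion | 8250.00 | 55.00 | 37.50 | 453750.00 | 309375.00
triangular portion | 3750.00 | 143.33 | 25.00 | 537500.00 | 93750.00
Σ | 12000.00 |  |  | 991250.00 | 403125.00
X̄ = 991250.00 / 12000.00 = 82.60 in
Ȳ = 403125.00 / 12000.00 = 33.59 in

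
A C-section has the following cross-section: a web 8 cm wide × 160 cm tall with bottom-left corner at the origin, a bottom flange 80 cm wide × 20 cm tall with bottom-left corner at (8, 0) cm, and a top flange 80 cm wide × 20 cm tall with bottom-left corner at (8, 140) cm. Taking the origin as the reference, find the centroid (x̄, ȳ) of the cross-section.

x̄ = 35.43 cm, ȳ = 80.00 cm

web: A = 8 × 160 = 1280.00, centroid at (4.00, 80.00).
bottom flange: A = 80 × 20 = 1600.00, centroid at (48.00, 10.00).
top flange: A = 80 × 20 = 1600.00, centroid at (48.00, 150.00).
ΣA = 4480.00 cm²
ΣAx̄ = (1280.00)(4.00) + (1600.00)(48.00) + (1600.00)(48.00) = 158720.00 cm³
ΣAȳ = (1280.00)(80.00) + (1600.00)(10.00) + (1600.00)(150.00) = 358400.00 cm³
x̄ = 158720.00 / 4480.00 = 35.43 cm
ȳ = 358400.00 / 4480.00 = 80.00 cm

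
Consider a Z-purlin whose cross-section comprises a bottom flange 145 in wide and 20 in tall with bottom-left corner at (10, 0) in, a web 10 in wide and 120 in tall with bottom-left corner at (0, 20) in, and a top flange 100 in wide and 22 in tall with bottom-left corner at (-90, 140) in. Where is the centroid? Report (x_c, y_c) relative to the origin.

x_c = 24.96 in, y_c = 72.57 in

Part | A | x̄ᵢ | ȳᵢ | A·x̄ᵢ | A·ȳᵢ
bottom flange | 2900.00 | 82.50 | 10.00 | 239250.00 | 29000.00
web | 1200.00 | 5.00 | 80.00 | 6000.00 | 96000.00
top flange | 2200.00 | -40.00 | 151.00 | -88000.00 | 332200.00
Σ | 6300.00 |  |  | 157250.00 | 457200.00
x_c = 157250.00 / 6300.00 = 24.96 in
y_c = 457200.00 / 6300.00 = 72.57 in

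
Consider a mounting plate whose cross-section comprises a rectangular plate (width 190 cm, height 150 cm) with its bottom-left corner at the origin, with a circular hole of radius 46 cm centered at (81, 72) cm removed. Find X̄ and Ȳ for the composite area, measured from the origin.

X̄ = 99.26 cm, Ȳ = 75.91 cm

plate: A = 190 × 150 = 28500.00, centroid at (95.00, 75.00).
hole: A = −π·46² = -6647.61, centroid at (81.00, 72.00).
ΣA = 21852.39 cm², ΣAX̄ = 2169043.59 cm³, ΣAȲ = 1658872.08 cm³.
X̄ = 2169043.59/21852.39 = 99.26 cm; Ȳ = 1658872.08/21852.39 = 75.91 cm.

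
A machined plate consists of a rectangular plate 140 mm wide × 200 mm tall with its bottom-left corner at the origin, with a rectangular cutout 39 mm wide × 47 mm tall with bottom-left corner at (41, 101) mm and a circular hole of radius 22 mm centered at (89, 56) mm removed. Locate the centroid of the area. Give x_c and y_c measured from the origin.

plate: A = 140 × 200 = 28000.00, centroid at (70.00, 100.00).
hole 1: A = −(39 × 47) = -1833.00, centroid at (60.50, 124.50).
hole 2: A = −π·22² = -1520.53, centroid at (89.00, 56.00).
ΣA = 24646.47 mm², ΣAx_c = 1713776.25 mm³, ΣAy_c = 2486641.77 mm³.
x_c = 1713776.25/24646.47 = 69.53 mm; y_c = 2486641.77/24646.47 = 100.89 mm.

x_c = 69.53 mm, y_c = 100.89 mm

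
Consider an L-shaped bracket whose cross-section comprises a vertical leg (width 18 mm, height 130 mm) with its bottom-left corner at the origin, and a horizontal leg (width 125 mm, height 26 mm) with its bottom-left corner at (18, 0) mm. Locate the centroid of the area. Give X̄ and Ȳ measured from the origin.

vertical leg: A = 18 × 130 = 2340.00, centroid at (9.00, 65.00).
horizontal leg: A = 125 × 26 = 3250.00, centroid at (80.50, 13.00).
ΣA = 5590.00 mm²
ΣAX̄ = (2340.00)(9.00) + (3250.00)(80.50) = 282685.00 mm³
ΣAȲ = (2340.00)(65.00) + (3250.00)(13.00) = 194350.00 mm³
X̄ = 282685.00 / 5590.00 = 50.57 mm
Ȳ = 194350.00 / 5590.00 = 34.77 mm

X̄ = 50.57 mm, Ȳ = 34.77 mm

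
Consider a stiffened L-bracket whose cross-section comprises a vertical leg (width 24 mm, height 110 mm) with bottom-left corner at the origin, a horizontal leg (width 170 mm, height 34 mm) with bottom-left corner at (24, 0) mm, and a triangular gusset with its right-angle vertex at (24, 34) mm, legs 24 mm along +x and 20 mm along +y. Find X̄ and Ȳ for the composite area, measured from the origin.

Part | A | x̄ᵢ | ȳᵢ | A·x̄ᵢ | A·ȳᵢ
vertical leg | 2640.00 | 12.00 | 55.00 | 31680.00 | 145200.00
horizontal leg | 5780.00 | 109.00 | 17.00 | 630020.00 | 98260.00
gusset | 240.00 | 32.00 | 40.67 | 7680.00 | 9760.00
Σ | 8660.00 |  |  | 669380.00 | 253220.00
X̄ = 669380.00 / 8660.00 = 77.30 mm
Ȳ = 253220.00 / 8660.00 = 29.24 mm

X̄ = 77.30 mm, Ȳ = 29.24 mm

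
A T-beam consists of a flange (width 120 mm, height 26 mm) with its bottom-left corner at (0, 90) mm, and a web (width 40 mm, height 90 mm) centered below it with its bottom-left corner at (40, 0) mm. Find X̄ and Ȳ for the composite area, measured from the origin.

web: A = 40 × 90 = 3600.00, centroid at (60.00, 45.00).
flange: A = 120 × 26 = 3120.00, centroid at (60.00, 103.00).
ΣA = 6720.00 mm²
ΣAX̄ = (3600.00)(60.00) + (3120.00)(60.00) = 403200.00 mm³
ΣAȲ = (3600.00)(45.00) + (3120.00)(103.00) = 483360.00 mm³
X̄ = 403200.00 / 6720.00 = 60.00 mm
Ȳ = 483360.00 / 6720.00 = 71.93 mm

X̄ = 60.00 mm, Ȳ = 71.93 mm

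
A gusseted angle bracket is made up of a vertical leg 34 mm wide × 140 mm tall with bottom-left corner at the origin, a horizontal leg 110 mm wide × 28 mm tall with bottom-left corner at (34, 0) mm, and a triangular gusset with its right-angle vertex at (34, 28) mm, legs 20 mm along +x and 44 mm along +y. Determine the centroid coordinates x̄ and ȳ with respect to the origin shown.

vertical leg: A = 34 × 140 = 4760.00, centroid at (17.00, 70.00).
horizontal leg: A = 110 × 28 = 3080.00, centroid at (89.00, 14.00).
gusset: A = ½·20·44 = 440.00, centroid at (40.67, 42.67).
ΣA = 8280.00 mm², ΣAx̄ = 372933.33 mm³, ΣAȳ = 395093.33 mm³.
x̄ = 372933.33/8280.00 = 45.04 mm; ȳ = 395093.33/8280.00 = 47.72 mm.

x̄ = 45.04 mm, ȳ = 47.72 mm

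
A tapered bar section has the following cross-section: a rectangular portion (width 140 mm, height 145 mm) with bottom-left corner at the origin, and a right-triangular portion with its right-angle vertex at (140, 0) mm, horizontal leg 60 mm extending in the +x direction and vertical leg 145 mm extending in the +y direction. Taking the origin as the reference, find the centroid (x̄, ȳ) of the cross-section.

rectangular portion: A = 140 × 145 = 20300.00, centroid at (70.00, 72.50).
triangular portion: A = ½·60·145 = 4350.00, centroid at (160.00, 48.33).
ΣA = 24650.00 mm²
ΣAx̄ = (20300.00)(70.00) + (4350.00)(160.00) = 2117000.00 mm³
ΣAȳ = (20300.00)(72.50) + (4350.00)(48.33) = 1682000.00 mm³
x̄ = 2117000.00 / 24650.00 = 85.88 mm
ȳ = 1682000.00 / 24650.00 = 68.24 mm

x̄ = 85.88 mm, ȳ = 68.24 mm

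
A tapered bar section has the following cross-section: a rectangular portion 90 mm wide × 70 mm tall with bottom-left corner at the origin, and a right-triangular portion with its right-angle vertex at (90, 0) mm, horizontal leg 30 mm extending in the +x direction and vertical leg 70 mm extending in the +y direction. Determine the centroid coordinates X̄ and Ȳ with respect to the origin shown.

Part | A | x̄ᵢ | ȳᵢ | A·x̄ᵢ | A·ȳᵢ
rectangular portion | 6300.00 | 45.00 | 35.00 | 283500.00 | 220500.00
triangular portion | 1050.00 | 100.00 | 23.33 | 105000.00 | 24500.00
Σ | 7350.00 |  |  | 388500.00 | 245000.00
X̄ = 388500.00 / 7350.00 = 52.86 mm
Ȳ = 245000.00 / 7350.00 = 33.33 mm

X̄ = 52.86 mm, Ȳ = 33.33 mm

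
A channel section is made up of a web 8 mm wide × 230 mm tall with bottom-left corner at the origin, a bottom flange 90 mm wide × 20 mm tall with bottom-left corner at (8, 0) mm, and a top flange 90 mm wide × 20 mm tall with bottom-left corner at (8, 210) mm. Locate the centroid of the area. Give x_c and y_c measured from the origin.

x_c = 36.43 mm, y_c = 115.00 mm

Part | A | x̄ᵢ | ȳᵢ | A·x̄ᵢ | A·ȳᵢ
web | 1840.00 | 4.00 | 115.00 | 7360.00 | 211600.00
bottom flange | 1800.00 | 53.00 | 10.00 | 95400.00 | 18000.00
top flange | 1800.00 | 53.00 | 220.00 | 95400.00 | 396000.00
Σ | 5440.00 |  |  | 198160.00 | 625600.00
x_c = 198160.00 / 5440.00 = 36.43 mm
y_c = 625600.00 / 5440.00 = 115.00 mm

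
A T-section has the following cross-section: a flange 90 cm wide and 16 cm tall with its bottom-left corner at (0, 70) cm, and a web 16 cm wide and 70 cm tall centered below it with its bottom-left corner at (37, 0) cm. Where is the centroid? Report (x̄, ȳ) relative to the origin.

web: A = 16 × 70 = 1120.00, centroid at (45.00, 35.00).
flange: A = 90 × 16 = 1440.00, centroid at (45.00, 78.00).
ΣA = 2560.00 cm², ΣAx̄ = 115200.00 cm³, ΣAȳ = 151520.00 cm³.
x̄ = 115200.00/2560.00 = 45.00 cm; ȳ = 151520.00/2560.00 = 59.19 cm.

x̄ = 45.00 cm, ȳ = 59.19 cm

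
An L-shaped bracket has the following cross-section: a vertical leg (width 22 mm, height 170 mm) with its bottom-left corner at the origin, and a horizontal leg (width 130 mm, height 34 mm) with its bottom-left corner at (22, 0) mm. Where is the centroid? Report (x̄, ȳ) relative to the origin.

x̄ = 52.17 mm, ȳ = 48.17 mm

vertical leg: A = 22 × 170 = 3740.00, centroid at (11.00, 85.00).
horizontal leg: A = 130 × 34 = 4420.00, centroid at (87.00, 17.00).
ΣA = 8160.00 mm²
ΣAx̄ = (3740.00)(11.00) + (4420.00)(87.00) = 425680.00 mm³
ΣAȳ = (3740.00)(85.00) + (4420.00)(17.00) = 393040.00 mm³
x̄ = 425680.00 / 8160.00 = 52.17 mm
ȳ = 393040.00 / 8160.00 = 48.17 mm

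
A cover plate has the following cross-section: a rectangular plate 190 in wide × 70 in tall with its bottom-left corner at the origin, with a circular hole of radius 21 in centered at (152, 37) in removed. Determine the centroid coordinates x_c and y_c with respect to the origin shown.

plate: A = 190 × 70 = 13300.00, centroid at (95.00, 35.00).
hole: A = −π·21² = -1385.44, centroid at (152.00, 37.00).
ΣA = 11914.56 in², ΣAx_c = 1052912.76 in³, ΣAy_c = 414238.63 in³.
x_c = 1052912.76/11914.56 = 88.37 in; y_c = 414238.63/11914.56 = 34.77 in.

x_c = 88.37 in, y_c = 34.77 in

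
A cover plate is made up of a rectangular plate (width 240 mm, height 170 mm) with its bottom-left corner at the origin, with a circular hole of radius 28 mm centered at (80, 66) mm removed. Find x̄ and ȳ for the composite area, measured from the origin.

plate: A = 240 × 170 = 40800.00, centroid at (120.00, 85.00).
hole: A = −π·28² = -2463.01, centroid at (80.00, 66.00).
ΣA = 38336.99 mm², ΣAx̄ = 4698959.31 mm³, ΣAȳ = 3305441.43 mm³.
x̄ = 4698959.31/38336.99 = 122.57 mm; ȳ = 3305441.43/38336.99 = 86.22 mm.

x̄ = 122.57 mm, ȳ = 86.22 mm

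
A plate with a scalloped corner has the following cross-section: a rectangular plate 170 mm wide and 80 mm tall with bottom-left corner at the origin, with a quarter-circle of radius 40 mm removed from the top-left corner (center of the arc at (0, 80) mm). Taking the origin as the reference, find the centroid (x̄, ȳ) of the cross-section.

plate: A = 170 × 80 = 13600.00, centroid at (85.00, 40.00).
removed quarter-circle: A = −¼π·40² = -1256.64, centroid at (16.98, 63.02).
ΣA = 12343.36 mm²
ΣAx̄ = (13600.00)(85.00) + (-1256.64)(16.98) = 1134666.67 mm³
ΣAȳ = (13600.00)(40.00) + (-1256.64)(63.02) = 464802.37 mm³
x̄ = 1134666.67 / 12343.36 = 91.93 mm
ȳ = 464802.37 / 12343.36 = 37.66 mm

x̄ = 91.93 mm, ȳ = 37.66 mm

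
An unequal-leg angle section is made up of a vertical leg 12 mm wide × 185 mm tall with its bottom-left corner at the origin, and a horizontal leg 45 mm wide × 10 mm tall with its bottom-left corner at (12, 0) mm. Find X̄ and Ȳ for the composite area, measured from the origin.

X̄ = 10.80 mm, Ȳ = 77.75 mm

Part | A | x̄ᵢ | ȳᵢ | A·x̄ᵢ | A·ȳᵢ
vertical leg | 2220.00 | 6.00 | 92.50 | 13320.00 | 205350.00
horizontal leg | 450.00 | 34.50 | 5.00 | 15525.00 | 2250.00
Σ | 2670.00 |  |  | 28845.00 | 207600.00
X̄ = 28845.00 / 2670.00 = 10.80 mm
Ȳ = 207600.00 / 2670.00 = 77.75 mm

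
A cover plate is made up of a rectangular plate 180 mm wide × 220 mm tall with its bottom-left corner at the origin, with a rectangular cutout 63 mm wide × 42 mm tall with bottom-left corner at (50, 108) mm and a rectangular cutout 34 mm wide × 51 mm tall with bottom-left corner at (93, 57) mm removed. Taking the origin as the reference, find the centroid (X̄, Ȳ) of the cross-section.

Part | A | x̄ᵢ | ȳᵢ | A·x̄ᵢ | A·ȳᵢ
plate | 39600.00 | 90.00 | 110.00 | 3564000.00 | 4356000.00
hole 1 | -2646.00 | 81.50 | 129.00 | -215649.00 | -341334.00
hole 2 | -1734.00 | 110.00 | 82.50 | -190740.00 | -143055.00
Σ | 35220.00 |  |  | 3157611.00 | 3871611.00
X̄ = 3157611.00 / 35220.00 = 89.65 mm
Ȳ = 3871611.00 / 35220.00 = 109.93 mm

X̄ = 89.65 mm, Ȳ = 109.93 mm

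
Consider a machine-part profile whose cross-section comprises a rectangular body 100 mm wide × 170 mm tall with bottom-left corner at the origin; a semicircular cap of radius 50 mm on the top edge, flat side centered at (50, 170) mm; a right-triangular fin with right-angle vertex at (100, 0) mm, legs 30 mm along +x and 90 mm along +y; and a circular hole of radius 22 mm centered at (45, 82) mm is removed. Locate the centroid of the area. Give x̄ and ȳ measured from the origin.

rectangular body: A = 100 × 170 = 17000.00, centroid at (50.00, 85.00).
semicircular top: A = ½π·50² = 3926.99, centroid at (50.00, 191.22).
triangular fin: A = ½·30·90 = 1350.00, centroid at (110.00, 30.00).
hole: A = −π·22² = -1520.53, centroid at (45.00, 82.00).
ΣA = 20756.46 mm²
ΣAx̄ = (17000.00)(50.00) + (3926.99)(50.00) + (1350.00)(110.00) + (-1520.53)(45.00) = 1126425.65 mm³
ΣAȳ = (17000.00)(85.00) + (3926.99)(191.22) + (1350.00)(30.00) + (-1520.53)(82.00) = 2111738.24 mm³
x̄ = 1126425.65 / 20756.46 = 54.27 mm
ȳ = 2111738.24 / 20756.46 = 101.74 mm

x̄ = 54.27 mm, ȳ = 101.74 mm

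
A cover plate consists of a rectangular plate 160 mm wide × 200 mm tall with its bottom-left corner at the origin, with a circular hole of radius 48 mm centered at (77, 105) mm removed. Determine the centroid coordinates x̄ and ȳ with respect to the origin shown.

x̄ = 80.88 mm, ȳ = 98.54 mm

Part | A | x̄ᵢ | ȳᵢ | A·x̄ᵢ | A·ȳᵢ
plate | 32000.00 | 80.00 | 100.00 | 2560000.00 | 3200000.00
hole | -7238.23 | 77.00 | 105.00 | -557343.67 | -760014.09
Σ | 24761.77 |  |  | 2002656.33 | 2439985.91
x̄ = 2002656.33 / 24761.77 = 80.88 mm
ȳ = 2439985.91 / 24761.77 = 98.54 mm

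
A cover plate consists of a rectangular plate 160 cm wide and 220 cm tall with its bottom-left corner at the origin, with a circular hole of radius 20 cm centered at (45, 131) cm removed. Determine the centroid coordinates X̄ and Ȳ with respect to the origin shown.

X̄ = 81.30 cm, Ȳ = 109.22 cm

Part | A | x̄ᵢ | ȳᵢ | A·x̄ᵢ | A·ȳᵢ
plate | 35200.00 | 80.00 | 110.00 | 2816000.00 | 3872000.00
hole | -1256.64 | 45.00 | 131.00 | -56548.67 | -164619.46
Σ | 33943.36 |  |  | 2759451.33 | 3707380.54
X̄ = 2759451.33 / 33943.36 = 81.30 cm
Ȳ = 3707380.54 / 33943.36 = 109.22 cm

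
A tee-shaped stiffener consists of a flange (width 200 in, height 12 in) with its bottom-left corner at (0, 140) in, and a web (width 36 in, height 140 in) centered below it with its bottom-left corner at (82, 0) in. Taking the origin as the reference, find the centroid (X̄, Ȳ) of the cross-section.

X̄ = 100.00 in, Ȳ = 94.52 in

web: A = 36 × 140 = 5040.00, centroid at (100.00, 70.00).
flange: A = 200 × 12 = 2400.00, centroid at (100.00, 146.00).
ΣA = 7440.00 in², ΣAX̄ = 744000.00 in³, ΣAȲ = 703200.00 in³.
X̄ = 744000.00/7440.00 = 100.00 in; Ȳ = 703200.00/7440.00 = 94.52 in.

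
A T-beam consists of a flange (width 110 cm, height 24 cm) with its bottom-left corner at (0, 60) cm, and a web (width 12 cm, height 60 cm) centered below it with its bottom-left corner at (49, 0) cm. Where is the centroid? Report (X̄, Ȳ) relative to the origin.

web: A = 12 × 60 = 720.00, centroid at (55.00, 30.00).
flange: A = 110 × 24 = 2640.00, centroid at (55.00, 72.00).
ΣA = 3360.00 cm², ΣAX̄ = 184800.00 cm³, ΣAȲ = 211680.00 cm³.
X̄ = 184800.00/3360.00 = 55.00 cm; Ȳ = 211680.00/3360.00 = 63.00 cm.

X̄ = 55.00 cm, Ȳ = 63.00 cm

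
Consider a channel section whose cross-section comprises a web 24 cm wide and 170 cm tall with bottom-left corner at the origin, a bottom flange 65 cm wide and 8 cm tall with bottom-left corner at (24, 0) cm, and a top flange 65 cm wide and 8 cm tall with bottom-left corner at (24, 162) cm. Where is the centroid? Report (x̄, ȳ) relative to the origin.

x̄ = 21.04 cm, ȳ = 85.00 cm

web: A = 24 × 170 = 4080.00, centroid at (12.00, 85.00).
bottom flange: A = 65 × 8 = 520.00, centroid at (56.50, 4.00).
top flange: A = 65 × 8 = 520.00, centroid at (56.50, 166.00).
ΣA = 5120.00 cm², ΣAx̄ = 107720.00 cm³, ΣAȳ = 435200.00 cm³.
x̄ = 107720.00/5120.00 = 21.04 cm; ȳ = 435200.00/5120.00 = 85.00 cm.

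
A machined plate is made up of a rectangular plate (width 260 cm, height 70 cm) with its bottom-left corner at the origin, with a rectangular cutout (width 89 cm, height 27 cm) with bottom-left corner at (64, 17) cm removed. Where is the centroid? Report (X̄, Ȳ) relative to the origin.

plate: A = 260 × 70 = 18200.00, centroid at (130.00, 35.00).
hole: A = −(89 × 27) = -2403.00, centroid at (108.50, 30.50).
ΣA = 15797.00 cm²
ΣAX̄ = (18200.00)(130.00) + (-2403.00)(108.50) = 2105274.50 cm³
ΣAȲ = (18200.00)(35.00) + (-2403.00)(30.50) = 563708.50 cm³
X̄ = 2105274.50 / 15797.00 = 133.27 cm
Ȳ = 563708.50 / 15797.00 = 35.68 cm

X̄ = 133.27 cm, Ȳ = 35.68 cm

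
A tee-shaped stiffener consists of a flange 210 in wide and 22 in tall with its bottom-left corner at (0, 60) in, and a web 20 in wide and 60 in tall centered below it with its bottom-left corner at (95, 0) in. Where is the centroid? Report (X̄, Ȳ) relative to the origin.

X̄ = 105.00 in, Ȳ = 62.55 in

Part | A | x̄ᵢ | ȳᵢ | A·x̄ᵢ | A·ȳᵢ
web | 1200.00 | 105.00 | 30.00 | 126000.00 | 36000.00
flange | 4620.00 | 105.00 | 71.00 | 485100.00 | 328020.00
Σ | 5820.00 |  |  | 611100.00 | 364020.00
X̄ = 611100.00 / 5820.00 = 105.00 in
Ȳ = 364020.00 / 5820.00 = 62.55 in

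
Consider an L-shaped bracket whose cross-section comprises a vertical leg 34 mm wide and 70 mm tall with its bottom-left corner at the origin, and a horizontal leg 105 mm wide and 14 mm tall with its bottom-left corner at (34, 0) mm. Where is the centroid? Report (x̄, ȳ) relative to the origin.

x̄ = 43.54 mm, ȳ = 24.31 mm

Part | A | x̄ᵢ | ȳᵢ | A·x̄ᵢ | A·ȳᵢ
vertical leg | 2380.00 | 17.00 | 35.00 | 40460.00 | 83300.00
horizontal leg | 1470.00 | 86.50 | 7.00 | 127155.00 | 10290.00
Σ | 3850.00 |  |  | 167615.00 | 93590.00
x̄ = 167615.00 / 3850.00 = 43.54 mm
ȳ = 93590.00 / 3850.00 = 24.31 mm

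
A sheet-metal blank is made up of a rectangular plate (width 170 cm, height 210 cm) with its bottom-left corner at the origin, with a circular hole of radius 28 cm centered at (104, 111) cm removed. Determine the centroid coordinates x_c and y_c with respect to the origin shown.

plate: A = 170 × 210 = 35700.00, centroid at (85.00, 105.00).
hole: A = −π·28² = -2463.01, centroid at (104.00, 111.00).
ΣA = 33236.99 cm², ΣAx_c = 2778347.10 cm³, ΣAy_c = 3475106.04 cm³.
x_c = 2778347.10/33236.99 = 83.59 cm; y_c = 3475106.04/33236.99 = 104.56 cm.

x_c = 83.59 cm, y_c = 104.56 cm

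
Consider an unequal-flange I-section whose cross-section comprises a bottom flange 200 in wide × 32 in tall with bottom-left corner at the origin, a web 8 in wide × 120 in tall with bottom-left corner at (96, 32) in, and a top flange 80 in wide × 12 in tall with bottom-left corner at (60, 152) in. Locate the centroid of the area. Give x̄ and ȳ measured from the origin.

x̄ = 100.00 in, ȳ = 41.15 in

Part | A | x̄ᵢ | ȳᵢ | A·x̄ᵢ | A·ȳᵢ
bottom flange | 6400.00 | 100.00 | 16.00 | 640000.00 | 102400.00
web | 960.00 | 100.00 | 92.00 | 96000.00 | 88320.00
top flange | 960.00 | 100.00 | 158.00 | 96000.00 | 151680.00
Σ | 8320.00 |  |  | 832000.00 | 342400.00
x̄ = 832000.00 / 8320.00 = 100.00 in
ȳ = 342400.00 / 8320.00 = 41.15 in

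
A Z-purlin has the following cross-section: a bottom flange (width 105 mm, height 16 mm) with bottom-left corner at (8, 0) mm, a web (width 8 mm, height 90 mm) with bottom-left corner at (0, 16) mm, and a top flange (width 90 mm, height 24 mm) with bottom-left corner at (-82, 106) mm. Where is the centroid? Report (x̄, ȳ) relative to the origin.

Part | A | x̄ᵢ | ȳᵢ | A·x̄ᵢ | A·ȳᵢ
bottom flange | 1680.00 | 60.50 | 8.00 | 101640.00 | 13440.00
web | 720.00 | 4.00 | 61.00 | 2880.00 | 43920.00
top flange | 2160.00 | -37.00 | 118.00 | -79920.00 | 254880.00
Σ | 4560.00 |  |  | 24600.00 | 312240.00
x̄ = 24600.00 / 4560.00 = 5.39 mm
ȳ = 312240.00 / 4560.00 = 68.47 mm

x̄ = 5.39 mm, ȳ = 68.47 mm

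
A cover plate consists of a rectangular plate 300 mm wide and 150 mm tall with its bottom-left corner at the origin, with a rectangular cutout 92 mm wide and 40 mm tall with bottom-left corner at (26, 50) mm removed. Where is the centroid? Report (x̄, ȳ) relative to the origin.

plate: A = 300 × 150 = 45000.00, centroid at (150.00, 75.00).
hole: A = −(92 × 40) = -3680.00, centroid at (72.00, 70.00).
ΣA = 41320.00 mm², ΣAx̄ = 6485040.00 mm³, ΣAȳ = 3117400.00 mm³.
x̄ = 6485040.00/41320.00 = 156.95 mm; ȳ = 3117400.00/41320.00 = 75.45 mm.

x̄ = 156.95 mm, ȳ = 75.45 mm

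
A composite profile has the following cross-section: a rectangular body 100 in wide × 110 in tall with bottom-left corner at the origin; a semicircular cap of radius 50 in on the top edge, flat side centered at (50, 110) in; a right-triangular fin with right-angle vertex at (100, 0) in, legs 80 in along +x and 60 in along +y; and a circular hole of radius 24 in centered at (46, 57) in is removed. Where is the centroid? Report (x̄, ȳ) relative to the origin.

rectangular body: A = 100 × 110 = 11000.00, centroid at (50.00, 55.00).
semicircular top: A = ½π·50² = 3926.99, centroid at (50.00, 131.22).
triangular fin: A = ½·80·60 = 2400.00, centroid at (126.67, 20.00).
hole: A = −π·24² = -1809.56, centroid at (46.00, 57.00).
ΣA = 15517.43 in², ΣAx̄ = 967109.90 in³, ΣAȳ = 1065157.55 in³.
x̄ = 967109.90/15517.43 = 62.32 in; ȳ = 1065157.55/15517.43 = 68.64 in.

x̄ = 62.32 in, ȳ = 68.64 in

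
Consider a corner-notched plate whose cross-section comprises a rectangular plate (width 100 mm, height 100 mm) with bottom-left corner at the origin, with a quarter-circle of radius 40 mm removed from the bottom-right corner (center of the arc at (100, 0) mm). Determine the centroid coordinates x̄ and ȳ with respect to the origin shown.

x̄ = 45.25 mm, ȳ = 54.75 mm

plate: A = 100 × 100 = 10000.00, centroid at (50.00, 50.00).
removed quarter-circle: A = −¼π·40² = -1256.64, centroid at (83.02, 16.98).
ΣA = 8743.36 mm², ΣAx̄ = 395669.63 mm³, ΣAȳ = 478666.67 mm³.
x̄ = 395669.63/8743.36 = 45.25 mm; ȳ = 478666.67/8743.36 = 54.75 mm.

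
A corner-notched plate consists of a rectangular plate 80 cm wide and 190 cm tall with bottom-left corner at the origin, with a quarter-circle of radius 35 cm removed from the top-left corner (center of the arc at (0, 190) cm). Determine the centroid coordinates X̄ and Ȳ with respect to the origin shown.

X̄ = 41.70 cm, Ȳ = 89.58 cm

Part | A | x̄ᵢ | ȳᵢ | A·x̄ᵢ | A·ȳᵢ
plate | 15200.00 | 40.00 | 95.00 | 608000.00 | 1444000.00
removed quarter-circle | -962.11 | 14.85 | 175.15 | -14291.67 | -168509.76
Σ | 14237.89 |  |  | 593708.33 | 1275490.24
X̄ = 593708.33 / 14237.89 = 41.70 cm
Ȳ = 1275490.24 / 14237.89 = 89.58 cm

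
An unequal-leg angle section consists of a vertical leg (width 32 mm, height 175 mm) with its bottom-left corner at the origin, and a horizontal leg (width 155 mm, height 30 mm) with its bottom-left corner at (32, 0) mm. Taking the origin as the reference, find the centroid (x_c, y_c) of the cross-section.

vertical leg: A = 32 × 175 = 5600.00, centroid at (16.00, 87.50).
horizontal leg: A = 155 × 30 = 4650.00, centroid at (109.50, 15.00).
ΣA = 10250.00 mm², ΣAx_c = 598775.00 mm³, ΣAy_c = 559750.00 mm³.
x_c = 598775.00/10250.00 = 58.42 mm; y_c = 559750.00/10250.00 = 54.61 mm.

x_c = 58.42 mm, y_c = 54.61 mm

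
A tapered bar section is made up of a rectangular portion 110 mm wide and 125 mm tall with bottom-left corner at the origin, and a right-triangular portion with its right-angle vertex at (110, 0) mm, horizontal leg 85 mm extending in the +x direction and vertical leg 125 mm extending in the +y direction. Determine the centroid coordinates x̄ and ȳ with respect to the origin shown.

rectangular portion: A = 110 × 125 = 13750.00, centroid at (55.00, 62.50).
triangular portion: A = ½·85·125 = 5312.50, centroid at (138.33, 41.67).
ΣA = 19062.50 mm², ΣAx̄ = 1491145.83 mm³, ΣAȳ = 1080729.17 mm³.
x̄ = 1491145.83/19062.50 = 78.22 mm; ȳ = 1080729.17/19062.50 = 56.69 mm.

x̄ = 78.22 mm, ȳ = 56.69 mm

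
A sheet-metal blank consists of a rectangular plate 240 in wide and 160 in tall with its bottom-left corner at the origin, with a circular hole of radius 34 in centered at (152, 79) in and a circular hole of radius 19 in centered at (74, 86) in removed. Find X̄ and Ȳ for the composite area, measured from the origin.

plate: A = 240 × 160 = 38400.00, centroid at (120.00, 80.00).
hole 1: A = −π·34² = -3631.68, centroid at (152.00, 79.00).
hole 2: A = −π·19² = -1134.11, centroid at (74.00, 86.00).
ΣA = 33634.20 in²
ΣAX̄ = (38400.00)(120.00) + (-3631.68)(152.00) + (-1134.11)(74.00) = 3972059.97 in³
ΣAȲ = (38400.00)(80.00) + (-3631.68)(79.00) + (-1134.11)(86.00) = 2687563.31 in³
X̄ = 3972059.97 / 33634.20 = 118.10 in
Ȳ = 2687563.31 / 33634.20 = 79.91 in

X̄ = 118.10 in, Ȳ = 79.91 in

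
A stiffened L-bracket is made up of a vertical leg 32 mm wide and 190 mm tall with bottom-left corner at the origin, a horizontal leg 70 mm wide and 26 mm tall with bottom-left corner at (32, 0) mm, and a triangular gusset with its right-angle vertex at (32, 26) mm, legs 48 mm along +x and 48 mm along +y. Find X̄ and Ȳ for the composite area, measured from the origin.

vertical leg: A = 32 × 190 = 6080.00, centroid at (16.00, 95.00).
horizontal leg: A = 70 × 26 = 1820.00, centroid at (67.00, 13.00).
gusset: A = ½·48·48 = 1152.00, centroid at (48.00, 42.00).
ΣA = 9052.00 mm², ΣAX̄ = 274516.00 mm³, ΣAȲ = 649644.00 mm³.
X̄ = 274516.00/9052.00 = 30.33 mm; Ȳ = 649644.00/9052.00 = 71.77 mm.

X̄ = 30.33 mm, Ȳ = 71.77 mm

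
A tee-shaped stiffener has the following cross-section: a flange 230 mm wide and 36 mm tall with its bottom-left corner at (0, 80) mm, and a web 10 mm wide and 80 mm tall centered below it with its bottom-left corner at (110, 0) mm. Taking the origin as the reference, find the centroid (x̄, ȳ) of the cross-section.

Part | A | x̄ᵢ | ȳᵢ | A·x̄ᵢ | A·ȳᵢ
web | 800.00 | 115.00 | 40.00 | 92000.00 | 32000.00
flange | 8280.00 | 115.00 | 98.00 | 952200.00 | 811440.00
Σ | 9080.00 |  |  | 1044200.00 | 843440.00
x̄ = 1044200.00 / 9080.00 = 115.00 mm
ȳ = 843440.00 / 9080.00 = 92.89 mm

x̄ = 115.00 mm, ȳ = 92.89 mm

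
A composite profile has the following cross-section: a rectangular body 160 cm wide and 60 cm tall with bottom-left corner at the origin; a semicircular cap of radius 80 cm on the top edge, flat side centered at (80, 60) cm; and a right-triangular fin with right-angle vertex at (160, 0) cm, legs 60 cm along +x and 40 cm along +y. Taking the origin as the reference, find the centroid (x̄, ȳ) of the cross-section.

Part | A | x̄ᵢ | ȳᵢ | A·x̄ᵢ | A·ȳᵢ
rectangular body | 9600.00 | 80.00 | 30.00 | 768000.00 | 288000.00
semicircular top | 10053.10 | 80.00 | 93.95 | 804247.72 | 944519.12
triangular fin | 1200.00 | 180.00 | 13.33 | 216000.00 | 16000.00
Σ | 20853.10 |  |  | 1788247.72 | 1248519.12
x̄ = 1788247.72 / 20853.10 = 85.75 cm
ȳ = 1248519.12 / 20853.10 = 59.87 cm

x̄ = 85.75 cm, ȳ = 59.87 cm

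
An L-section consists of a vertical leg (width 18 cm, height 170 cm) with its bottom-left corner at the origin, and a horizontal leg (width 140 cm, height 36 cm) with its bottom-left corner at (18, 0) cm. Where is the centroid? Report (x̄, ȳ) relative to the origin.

Part | A | x̄ᵢ | ȳᵢ | A·x̄ᵢ | A·ȳᵢ
vertical leg | 3060.00 | 9.00 | 85.00 | 27540.00 | 260100.00
horizontal leg | 5040.00 | 88.00 | 18.00 | 443520.00 | 90720.00
Σ | 8100.00 |  |  | 471060.00 | 350820.00
x̄ = 471060.00 / 8100.00 = 58.16 cm
ȳ = 350820.00 / 8100.00 = 43.31 cm

x̄ = 58.16 cm, ȳ = 43.31 cm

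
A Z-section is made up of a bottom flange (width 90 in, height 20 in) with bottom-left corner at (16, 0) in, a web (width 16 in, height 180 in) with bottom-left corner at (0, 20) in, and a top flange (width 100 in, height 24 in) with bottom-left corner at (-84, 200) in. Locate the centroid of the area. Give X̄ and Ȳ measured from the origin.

X̄ = 7.24 in, Ȳ = 119.15 in

bottom flange: A = 90 × 20 = 1800.00, centroid at (61.00, 10.00).
web: A = 16 × 180 = 2880.00, centroid at (8.00, 110.00).
top flange: A = 100 × 24 = 2400.00, centroid at (-34.00, 212.00).
ΣA = 7080.00 in², ΣAX̄ = 51240.00 in³, ΣAȲ = 843600.00 in³.
X̄ = 51240.00/7080.00 = 7.24 in; Ȳ = 843600.00/7080.00 = 119.15 in.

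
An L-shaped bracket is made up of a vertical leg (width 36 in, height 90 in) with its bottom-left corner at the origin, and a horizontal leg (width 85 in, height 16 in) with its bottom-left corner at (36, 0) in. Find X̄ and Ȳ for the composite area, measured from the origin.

vertical leg: A = 36 × 90 = 3240.00, centroid at (18.00, 45.00).
horizontal leg: A = 85 × 16 = 1360.00, centroid at (78.50, 8.00).
ΣA = 4600.00 in²
ΣAX̄ = (3240.00)(18.00) + (1360.00)(78.50) = 165080.00 in³
ΣAȲ = (3240.00)(45.00) + (1360.00)(8.00) = 156680.00 in³
X̄ = 165080.00 / 4600.00 = 35.89 in
Ȳ = 156680.00 / 4600.00 = 34.06 in

X̄ = 35.89 in, Ȳ = 34.06 in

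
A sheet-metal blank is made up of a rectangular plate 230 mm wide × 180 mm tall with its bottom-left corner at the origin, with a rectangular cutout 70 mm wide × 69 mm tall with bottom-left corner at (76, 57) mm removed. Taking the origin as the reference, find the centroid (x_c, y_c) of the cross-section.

plate: A = 230 × 180 = 41400.00, centroid at (115.00, 90.00).
hole: A = −(70 × 69) = -4830.00, centroid at (111.00, 91.50).
ΣA = 36570.00 mm²
ΣAx_c = (41400.00)(115.00) + (-4830.00)(111.00) = 4224870.00 mm³
ΣAy_c = (41400.00)(90.00) + (-4830.00)(91.50) = 3284055.00 mm³
x_c = 4224870.00 / 36570.00 = 115.53 mm
y_c = 3284055.00 / 36570.00 = 89.80 mm

x_c = 115.53 mm, y_c = 89.80 mm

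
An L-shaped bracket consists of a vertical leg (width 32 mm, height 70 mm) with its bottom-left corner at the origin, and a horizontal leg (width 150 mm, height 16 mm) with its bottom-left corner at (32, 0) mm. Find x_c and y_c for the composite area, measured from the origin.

Part | A | x̄ᵢ | ȳᵢ | A·x̄ᵢ | A·ȳᵢ
vertical leg | 2240.00 | 16.00 | 35.00 | 35840.00 | 78400.00
horizontal leg | 2400.00 | 107.00 | 8.00 | 256800.00 | 19200.00
Σ | 4640.00 |  |  | 292640.00 | 97600.00
x_c = 292640.00 / 4640.00 = 63.07 mm
y_c = 97600.00 / 4640.00 = 21.03 mm

x_c = 63.07 mm, y_c = 21.03 mm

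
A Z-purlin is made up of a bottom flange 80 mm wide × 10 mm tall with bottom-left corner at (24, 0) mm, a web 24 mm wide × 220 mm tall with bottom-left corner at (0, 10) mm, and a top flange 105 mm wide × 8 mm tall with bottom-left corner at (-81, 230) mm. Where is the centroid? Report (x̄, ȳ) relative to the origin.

x̄ = 13.10 mm, ȳ = 120.54 mm

Part | A | x̄ᵢ | ȳᵢ | A·x̄ᵢ | A·ȳᵢ
bottom flange | 800.00 | 64.00 | 5.00 | 51200.00 | 4000.00
web | 5280.00 | 12.00 | 120.00 | 63360.00 | 633600.00
top flange | 840.00 | -28.50 | 234.00 | -23940.00 | 196560.00
Σ | 6920.00 |  |  | 90620.00 | 834160.00
x̄ = 90620.00 / 6920.00 = 13.10 mm
ȳ = 834160.00 / 6920.00 = 120.54 mm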